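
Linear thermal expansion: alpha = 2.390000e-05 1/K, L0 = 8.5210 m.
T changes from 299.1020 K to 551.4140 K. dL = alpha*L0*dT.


dT = 252.3120 K
dL = 2.390000e-05 * 8.5210 * 252.3120 = 0.051384 m
L_final = 8.572384 m

dL = 0.051384 m


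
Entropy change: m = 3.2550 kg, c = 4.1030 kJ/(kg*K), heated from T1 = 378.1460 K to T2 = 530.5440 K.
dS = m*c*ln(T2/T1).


T2/T1 = 1.4030
ln(T2/T1) = 0.3386
dS = 3.2550 * 4.1030 * 0.3386 = 4.5224 kJ/K

4.5224 kJ/K


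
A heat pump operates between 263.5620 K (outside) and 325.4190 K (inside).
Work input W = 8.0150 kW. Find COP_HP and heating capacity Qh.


COP = 325.4190 / 61.8570 = 5.2608
Qh = 5.2608 * 8.0150 = 42.1655 kW

COP = 5.2608, Qh = 42.1655 kW


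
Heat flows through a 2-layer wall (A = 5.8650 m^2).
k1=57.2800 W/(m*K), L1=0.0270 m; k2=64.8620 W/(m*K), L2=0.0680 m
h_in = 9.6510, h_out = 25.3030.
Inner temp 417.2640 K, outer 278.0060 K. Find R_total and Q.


R_conv_in = 1/(9.6510*5.8650) = 0.0177
R_1 = 0.0270/(57.2800*5.8650) = 8.0370e-05
R_2 = 0.0680/(64.8620*5.8650) = 0.0002
R_conv_out = 1/(25.3030*5.8650) = 0.0067
R_total = 0.0247 K/W
Q = 139.2580 / 0.0247 = 5646.1035 W

R_total = 0.0247 K/W, Q = 5646.1035 W


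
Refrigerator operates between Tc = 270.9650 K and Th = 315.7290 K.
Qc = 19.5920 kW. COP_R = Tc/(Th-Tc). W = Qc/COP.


COP = 270.9650 / 44.7640 = 6.0532
W = 19.5920 / 6.0532 = 3.2366 kW

COP = 6.0532, W = 3.2366 kW


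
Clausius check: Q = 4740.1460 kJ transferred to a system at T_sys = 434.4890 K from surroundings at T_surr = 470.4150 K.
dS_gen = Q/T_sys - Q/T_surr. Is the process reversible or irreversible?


dS_sys = 4740.1460/434.4890 = 10.9097 kJ/K
dS_surr = -4740.1460/470.4150 = -10.0765 kJ/K
dS_gen = 10.9097 - 10.0765 = 0.8332 kJ/K (irreversible)

dS_gen = 0.8332 kJ/K, irreversible


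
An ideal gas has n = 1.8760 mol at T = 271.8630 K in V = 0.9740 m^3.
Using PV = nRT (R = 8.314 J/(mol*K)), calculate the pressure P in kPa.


P = nRT/V = 1.8760 * 8.314 * 271.8630 / 0.9740
= 4240.2646 / 0.9740 = 4353.4544 Pa = 4.3535 kPa

4.3535 kPa


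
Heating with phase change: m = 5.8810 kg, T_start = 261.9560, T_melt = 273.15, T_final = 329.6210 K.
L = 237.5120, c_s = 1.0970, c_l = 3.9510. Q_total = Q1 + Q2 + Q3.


Q1 (sensible, solid) = 5.8810 * 1.0970 * 11.1940 = 72.2176 kJ
Q2 (latent) = 5.8810 * 237.5120 = 1396.8081 kJ
Q3 (sensible, liquid) = 5.8810 * 3.9510 * 56.4710 = 1312.1506 kJ
Q_total = 2781.1763 kJ

2781.1763 kJ


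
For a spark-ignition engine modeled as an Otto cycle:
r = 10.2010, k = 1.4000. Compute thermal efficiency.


r^(k-1) = 2.5320
eta = 1 - 1/2.5320 = 0.6050 = 60.5049%

60.5049%


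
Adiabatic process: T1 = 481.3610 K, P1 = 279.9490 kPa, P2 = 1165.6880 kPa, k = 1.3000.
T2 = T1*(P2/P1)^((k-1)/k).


(k-1)/k = 0.2308
(P2/P1)^exp = 1.3898
T2 = 481.3610 * 1.3898 = 669.0109 K

669.0109 K


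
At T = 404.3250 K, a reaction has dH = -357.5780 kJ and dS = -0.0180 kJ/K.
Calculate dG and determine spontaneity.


T*dS = 404.3250 * -0.0180 = -7.2778 kJ
dG = -357.5780 + 7.2778 = -350.3001 kJ (spontaneous)

dG = -350.3001 kJ, spontaneous


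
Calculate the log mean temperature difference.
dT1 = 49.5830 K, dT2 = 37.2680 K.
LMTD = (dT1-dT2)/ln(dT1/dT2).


dT1/dT2 = 1.3304
ln(dT1/dT2) = 0.2855
LMTD = 12.3150 / 0.2855 = 43.1329 K

43.1329 K


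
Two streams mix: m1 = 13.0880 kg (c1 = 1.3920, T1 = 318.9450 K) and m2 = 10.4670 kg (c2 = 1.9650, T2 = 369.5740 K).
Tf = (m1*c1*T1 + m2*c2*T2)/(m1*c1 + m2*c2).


num = 13411.9687
den = 38.7862
Tf = 345.7927 K

345.7927 K


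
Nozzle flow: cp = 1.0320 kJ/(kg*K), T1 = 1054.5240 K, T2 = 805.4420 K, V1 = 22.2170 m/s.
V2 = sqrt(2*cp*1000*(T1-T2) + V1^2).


dT = 249.0820 K
2*cp*1000*dT = 514105.2480
V1^2 = 493.5951
V2 = sqrt(514598.8431) = 717.3555 m/s

717.3555 m/s


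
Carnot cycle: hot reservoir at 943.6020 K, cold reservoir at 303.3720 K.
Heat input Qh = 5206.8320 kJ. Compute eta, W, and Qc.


eta = 1 - 303.3720/943.6020 = 0.6785
W = 0.6785 * 5206.8320 = 3532.8137 kJ
Qc = 5206.8320 - 3532.8137 = 1674.0183 kJ

eta = 67.8496%, W = 3532.8137 kJ, Qc = 1674.0183 kJ


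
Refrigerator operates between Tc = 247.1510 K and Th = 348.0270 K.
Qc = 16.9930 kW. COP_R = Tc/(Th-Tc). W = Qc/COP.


COP = 247.1510 / 100.8760 = 2.4500
W = 16.9930 / 2.4500 = 6.9358 kW

COP = 2.4500, W = 6.9358 kW


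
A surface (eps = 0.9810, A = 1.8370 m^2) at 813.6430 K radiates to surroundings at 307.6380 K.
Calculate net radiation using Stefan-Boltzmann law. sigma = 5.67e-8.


T^4 = 4.3826e+11
Tsurr^4 = 8.9569e+09
Q = 0.9810 * 5.67e-8 * 1.8370 * 4.2931e+11 = 43866.0990 W

43866.0990 W


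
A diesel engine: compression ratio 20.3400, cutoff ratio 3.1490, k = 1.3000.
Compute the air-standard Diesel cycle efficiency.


r^(k-1) = 2.4689
rc^k = 4.4425
eta = 0.5009 = 50.0903%

50.0903%


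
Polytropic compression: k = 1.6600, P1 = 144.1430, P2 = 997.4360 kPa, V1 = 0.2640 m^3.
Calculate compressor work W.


(k-1)/k = 0.3976
(P2/P1)^exp = 2.1578
W = 2.5152 * 144.1430 * 0.2640 * (2.1578 - 1) = 110.8147 kJ

110.8147 kJ


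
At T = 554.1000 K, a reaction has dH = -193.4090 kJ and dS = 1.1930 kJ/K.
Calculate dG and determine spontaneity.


T*dS = 554.1000 * 1.1930 = 661.0413 kJ
dG = -193.4090 - 661.0413 = -854.4503 kJ (spontaneous)

dG = -854.4503 kJ, spontaneous


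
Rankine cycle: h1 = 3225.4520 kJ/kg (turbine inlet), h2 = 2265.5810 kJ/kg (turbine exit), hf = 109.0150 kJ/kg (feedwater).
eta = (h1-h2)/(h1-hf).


W = 959.8710 kJ/kg
Q_in = 3116.4370 kJ/kg
eta = 0.3080 = 30.8003%

eta = 30.8003%


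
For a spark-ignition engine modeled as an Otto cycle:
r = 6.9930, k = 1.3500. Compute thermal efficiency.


r^(k-1) = 1.9753
eta = 1 - 1/1.9753 = 0.4937 = 49.3747%

49.3747%


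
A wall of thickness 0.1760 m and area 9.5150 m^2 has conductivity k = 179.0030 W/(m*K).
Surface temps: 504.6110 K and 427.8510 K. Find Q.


dT = 76.7600 K
Q = 179.0030 * 9.5150 * 76.7600 / 0.1760 = 742833.3620 W

742833.3620 W


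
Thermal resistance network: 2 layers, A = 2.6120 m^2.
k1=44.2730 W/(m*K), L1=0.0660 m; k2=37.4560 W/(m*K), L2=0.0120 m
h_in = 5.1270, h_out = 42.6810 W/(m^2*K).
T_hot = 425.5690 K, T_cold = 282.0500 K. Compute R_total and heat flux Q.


R_conv_in = 1/(5.1270*2.6120) = 0.0747
R_1 = 0.0660/(44.2730*2.6120) = 0.0006
R_2 = 0.0120/(37.4560*2.6120) = 0.0001
R_conv_out = 1/(42.6810*2.6120) = 0.0090
R_total = 0.0843 K/W
Q = 143.5190 / 0.0843 = 1701.7451 W

R_total = 0.0843 K/W, Q = 1701.7451 W


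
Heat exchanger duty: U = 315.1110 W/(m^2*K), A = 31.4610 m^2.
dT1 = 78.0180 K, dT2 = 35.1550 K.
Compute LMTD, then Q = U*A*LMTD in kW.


LMTD = 53.7688 K
Q = 315.1110 * 31.4610 * 53.7688 = 533047.8869 W = 533.0479 kW

533.0479 kW


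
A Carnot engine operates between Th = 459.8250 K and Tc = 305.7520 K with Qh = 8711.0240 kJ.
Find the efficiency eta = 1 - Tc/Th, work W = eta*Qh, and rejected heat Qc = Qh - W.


eta = 1 - 305.7520/459.8250 = 0.3351
W = 0.3351 * 8711.0240 = 2918.7922 kJ
Qc = 8711.0240 - 2918.7922 = 5792.2318 kJ

eta = 33.5069%, W = 2918.7922 kJ, Qc = 5792.2318 kJ


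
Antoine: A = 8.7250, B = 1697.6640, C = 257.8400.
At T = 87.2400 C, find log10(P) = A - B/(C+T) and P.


C+T = 345.0800
B/(C+T) = 4.9196
log10(P) = 8.7250 - 4.9196 = 3.8054
P = 10^3.8054 = 6388.1568 mmHg

6388.1568 mmHg


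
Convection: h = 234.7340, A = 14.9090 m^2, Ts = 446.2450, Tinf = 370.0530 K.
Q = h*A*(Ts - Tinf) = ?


dT = 76.1920 K
Q = 234.7340 * 14.9090 * 76.1920 = 266645.2723 W

266645.2723 W


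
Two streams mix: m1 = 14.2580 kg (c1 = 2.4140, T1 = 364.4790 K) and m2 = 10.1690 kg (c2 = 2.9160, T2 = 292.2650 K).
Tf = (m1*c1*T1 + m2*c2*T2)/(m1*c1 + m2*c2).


num = 21211.4109
den = 64.0716
Tf = 331.0578 K

331.0578 K


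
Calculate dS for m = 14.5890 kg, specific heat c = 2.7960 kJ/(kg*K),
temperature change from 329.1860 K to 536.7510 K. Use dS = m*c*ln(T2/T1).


T2/T1 = 1.6305
ln(T2/T1) = 0.4889
dS = 14.5890 * 2.7960 * 0.4889 = 19.9431 kJ/K

19.9431 kJ/K


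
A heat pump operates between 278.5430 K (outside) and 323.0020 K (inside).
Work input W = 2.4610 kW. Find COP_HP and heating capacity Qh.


COP = 323.0020 / 44.4590 = 7.2652
Qh = 7.2652 * 2.4610 = 17.8796 kW

COP = 7.2652, Qh = 17.8796 kW


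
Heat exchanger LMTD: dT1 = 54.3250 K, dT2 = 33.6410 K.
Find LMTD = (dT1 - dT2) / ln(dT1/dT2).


dT1/dT2 = 1.6148
ln(dT1/dT2) = 0.4792
LMTD = 20.6840 / 0.4792 = 43.1601 K

43.1601 K


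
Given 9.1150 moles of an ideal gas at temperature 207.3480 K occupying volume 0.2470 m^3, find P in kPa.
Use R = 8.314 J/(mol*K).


P = nRT/V = 9.1150 * 8.314 * 207.3480 / 0.2470
= 15713.2689 / 0.2470 = 63616.4735 Pa = 63.6165 kPa

63.6165 kPa


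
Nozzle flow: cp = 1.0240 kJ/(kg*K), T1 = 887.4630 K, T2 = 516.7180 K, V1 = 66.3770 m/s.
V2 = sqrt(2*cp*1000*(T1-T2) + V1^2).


dT = 370.7450 K
2*cp*1000*dT = 759285.7600
V1^2 = 4405.9061
V2 = sqrt(763691.6661) = 873.8945 m/s

873.8945 m/s


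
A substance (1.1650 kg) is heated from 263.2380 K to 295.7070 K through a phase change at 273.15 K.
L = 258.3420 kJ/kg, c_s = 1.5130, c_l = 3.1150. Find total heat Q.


Q1 (sensible, solid) = 1.1650 * 1.5130 * 9.9120 = 17.4713 kJ
Q2 (latent) = 1.1650 * 258.3420 = 300.9684 kJ
Q3 (sensible, liquid) = 1.1650 * 3.1150 * 22.5570 = 81.8588 kJ
Q_total = 400.2986 kJ

400.2986 kJ


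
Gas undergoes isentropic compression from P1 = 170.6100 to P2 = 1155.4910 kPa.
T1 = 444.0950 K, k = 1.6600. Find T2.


(k-1)/k = 0.3976
(P2/P1)^exp = 2.1395
T2 = 444.0950 * 2.1395 = 950.1209 K

950.1209 K


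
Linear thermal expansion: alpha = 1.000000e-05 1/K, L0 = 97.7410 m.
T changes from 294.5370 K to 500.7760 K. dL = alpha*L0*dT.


dT = 206.2390 K
dL = 1.000000e-05 * 97.7410 * 206.2390 = 0.201580 m
L_final = 97.942580 m

dL = 0.201580 m


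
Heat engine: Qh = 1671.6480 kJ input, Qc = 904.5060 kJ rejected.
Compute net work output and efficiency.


W = 1671.6480 - 904.5060 = 767.1420 kJ
eta = 767.1420 / 1671.6480 = 0.4589 = 45.8914%

W = 767.1420 kJ, eta = 45.8914%


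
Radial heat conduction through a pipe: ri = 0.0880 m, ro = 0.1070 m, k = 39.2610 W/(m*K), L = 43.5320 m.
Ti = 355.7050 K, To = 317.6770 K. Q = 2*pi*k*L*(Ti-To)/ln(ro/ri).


dT = 38.0280 K
ln(ro/ri) = 0.1955
Q = 2*pi*39.2610*43.5320*38.0280 / 0.1955 = 2088931.9725 W

2088931.9725 W


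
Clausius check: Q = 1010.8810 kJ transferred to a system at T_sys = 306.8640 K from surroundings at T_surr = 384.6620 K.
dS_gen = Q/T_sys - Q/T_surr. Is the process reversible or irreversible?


dS_sys = 1010.8810/306.8640 = 3.2942 kJ/K
dS_surr = -1010.8810/384.6620 = -2.6280 kJ/K
dS_gen = 3.2942 - 2.6280 = 0.6663 kJ/K (irreversible)

dS_gen = 0.6663 kJ/K, irreversible


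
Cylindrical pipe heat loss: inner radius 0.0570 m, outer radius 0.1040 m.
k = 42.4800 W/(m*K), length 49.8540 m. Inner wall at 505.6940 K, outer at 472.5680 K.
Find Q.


dT = 33.1260 K
ln(ro/ri) = 0.6013
Q = 2*pi*42.4800*49.8540*33.1260 / 0.6013 = 733016.1721 W

733016.1721 W


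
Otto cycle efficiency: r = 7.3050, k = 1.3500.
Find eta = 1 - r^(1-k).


r^(k-1) = 2.0057
eta = 1 - 1/2.0057 = 0.5014 = 50.1422%

50.1422%


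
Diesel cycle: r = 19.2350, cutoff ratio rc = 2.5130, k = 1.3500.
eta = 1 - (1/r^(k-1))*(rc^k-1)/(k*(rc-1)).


r^(k-1) = 2.8147
rc^k = 3.4694
eta = 0.5705 = 57.0469%

57.0469%


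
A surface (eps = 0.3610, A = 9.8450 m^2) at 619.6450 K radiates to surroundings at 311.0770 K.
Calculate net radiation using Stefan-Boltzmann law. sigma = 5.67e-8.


T^4 = 1.4743e+11
Tsurr^4 = 9.3642e+09
Q = 0.3610 * 5.67e-8 * 9.8450 * 1.3806e+11 = 27821.2738 W

27821.2738 W


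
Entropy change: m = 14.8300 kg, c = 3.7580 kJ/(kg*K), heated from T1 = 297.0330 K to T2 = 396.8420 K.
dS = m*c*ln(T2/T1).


T2/T1 = 1.3360
ln(T2/T1) = 0.2897
dS = 14.8300 * 3.7580 * 0.2897 = 16.1450 kJ/K

16.1450 kJ/K


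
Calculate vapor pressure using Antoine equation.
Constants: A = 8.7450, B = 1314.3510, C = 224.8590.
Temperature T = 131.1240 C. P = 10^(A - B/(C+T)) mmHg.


C+T = 355.9830
B/(C+T) = 3.6922
log10(P) = 8.7450 - 3.6922 = 5.0528
P = 10^5.0528 = 112934.4646 mmHg

112934.4646 mmHg


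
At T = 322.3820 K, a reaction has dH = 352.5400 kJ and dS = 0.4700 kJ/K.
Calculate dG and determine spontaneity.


T*dS = 322.3820 * 0.4700 = 151.5195 kJ
dG = 352.5400 - 151.5195 = 201.0205 kJ (non-spontaneous)

dG = 201.0205 kJ, non-spontaneous


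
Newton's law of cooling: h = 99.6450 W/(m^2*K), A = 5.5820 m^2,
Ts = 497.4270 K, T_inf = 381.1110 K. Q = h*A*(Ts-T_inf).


dT = 116.3160 K
Q = 99.6450 * 5.5820 * 116.3160 = 64697.0983 W

64697.0983 W


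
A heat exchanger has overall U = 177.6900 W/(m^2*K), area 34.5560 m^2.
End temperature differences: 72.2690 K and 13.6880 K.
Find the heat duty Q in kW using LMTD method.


LMTD = 35.2076 K
Q = 177.6900 * 34.5560 * 35.2076 = 216183.4017 W = 216.1834 kW

216.1834 kW


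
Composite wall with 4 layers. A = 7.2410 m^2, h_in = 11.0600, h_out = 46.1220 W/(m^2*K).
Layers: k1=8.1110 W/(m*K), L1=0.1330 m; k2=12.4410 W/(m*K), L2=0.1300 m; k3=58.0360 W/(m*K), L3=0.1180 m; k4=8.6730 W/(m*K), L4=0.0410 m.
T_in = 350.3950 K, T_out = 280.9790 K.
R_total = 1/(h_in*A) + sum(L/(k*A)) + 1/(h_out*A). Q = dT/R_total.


R_conv_in = 1/(11.0600*7.2410) = 0.0125
R_1 = 0.1330/(8.1110*7.2410) = 0.0023
R_2 = 0.1300/(12.4410*7.2410) = 0.0014
R_3 = 0.1180/(58.0360*7.2410) = 0.0003
R_4 = 0.0410/(8.6730*7.2410) = 0.0007
R_conv_out = 1/(46.1220*7.2410) = 0.0030
R_total = 0.0201 K/W
Q = 69.4160 / 0.0201 = 3449.7215 W

R_total = 0.0201 K/W, Q = 3449.7215 W


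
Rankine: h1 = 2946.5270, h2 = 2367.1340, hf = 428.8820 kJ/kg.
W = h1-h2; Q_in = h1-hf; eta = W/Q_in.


W = 579.3930 kJ/kg
Q_in = 2517.6450 kJ/kg
eta = 0.2301 = 23.0133%

eta = 23.0133%


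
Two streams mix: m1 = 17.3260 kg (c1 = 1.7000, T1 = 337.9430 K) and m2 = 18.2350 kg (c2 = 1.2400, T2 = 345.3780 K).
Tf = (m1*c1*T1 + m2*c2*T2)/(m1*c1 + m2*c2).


num = 17763.3208
den = 52.0656
Tf = 341.1719 K

341.1719 K


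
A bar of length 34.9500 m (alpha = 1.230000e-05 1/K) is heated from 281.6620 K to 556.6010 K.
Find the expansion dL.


dT = 274.9390 K
dL = 1.230000e-05 * 34.9500 * 274.9390 = 0.118192 m
L_final = 35.068192 m

dL = 0.118192 m


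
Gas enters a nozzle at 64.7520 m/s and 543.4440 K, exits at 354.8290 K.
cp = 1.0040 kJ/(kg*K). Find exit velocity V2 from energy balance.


dT = 188.6150 K
2*cp*1000*dT = 378738.9200
V1^2 = 4192.8215
V2 = sqrt(382931.7415) = 618.8148 m/s

618.8148 m/s


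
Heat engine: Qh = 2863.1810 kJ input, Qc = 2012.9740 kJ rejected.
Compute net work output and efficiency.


W = 2863.1810 - 2012.9740 = 850.2070 kJ
eta = 850.2070 / 2863.1810 = 0.2969 = 29.6945%

W = 850.2070 kJ, eta = 29.6945%


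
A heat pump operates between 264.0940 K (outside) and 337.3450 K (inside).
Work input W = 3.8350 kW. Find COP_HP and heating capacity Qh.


COP = 337.3450 / 73.2510 = 4.6053
Qh = 4.6053 * 3.8350 = 17.6614 kW

COP = 4.6053, Qh = 17.6614 kW


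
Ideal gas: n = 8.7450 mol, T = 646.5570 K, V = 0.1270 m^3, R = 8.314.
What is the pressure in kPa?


P = nRT/V = 8.7450 * 8.314 * 646.5570 / 0.1270
= 47008.5280 / 0.1270 = 370145.8896 Pa = 370.1459 kPa

370.1459 kPa


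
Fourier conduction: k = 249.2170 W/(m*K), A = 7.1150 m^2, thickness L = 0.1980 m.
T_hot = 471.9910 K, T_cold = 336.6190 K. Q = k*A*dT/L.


dT = 135.3720 K
Q = 249.2170 * 7.1150 * 135.3720 / 0.1980 = 1212317.0783 W

1212317.0783 W


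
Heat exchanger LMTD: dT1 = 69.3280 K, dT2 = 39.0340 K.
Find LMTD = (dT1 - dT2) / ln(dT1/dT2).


dT1/dT2 = 1.7761
ln(dT1/dT2) = 0.5744
LMTD = 30.2940 / 0.5744 = 52.7388 K

52.7388 K


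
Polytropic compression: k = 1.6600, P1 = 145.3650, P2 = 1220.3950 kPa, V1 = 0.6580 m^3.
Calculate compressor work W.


(k-1)/k = 0.3976
(P2/P1)^exp = 2.3302
W = 2.5152 * 145.3650 * 0.6580 * (2.3302 - 1) = 320.0078 kJ

320.0078 kJ


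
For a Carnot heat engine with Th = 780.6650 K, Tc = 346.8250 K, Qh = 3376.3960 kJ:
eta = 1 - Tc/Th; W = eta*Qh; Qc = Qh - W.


eta = 1 - 346.8250/780.6650 = 0.5557
W = 0.5557 * 3376.3960 = 1876.3690 kJ
Qc = 3376.3960 - 1876.3690 = 1500.0270 kJ

eta = 55.5731%, W = 1876.3690 kJ, Qc = 1500.0270 kJ


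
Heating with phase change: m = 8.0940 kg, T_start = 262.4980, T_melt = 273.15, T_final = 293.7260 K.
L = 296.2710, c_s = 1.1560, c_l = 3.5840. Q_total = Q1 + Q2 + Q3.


Q1 (sensible, solid) = 8.0940 * 1.1560 * 10.6520 = 99.6672 kJ
Q2 (latent) = 8.0940 * 296.2710 = 2398.0175 kJ
Q3 (sensible, liquid) = 8.0940 * 3.5840 * 20.5760 = 596.8870 kJ
Q_total = 3094.5717 kJ

3094.5717 kJ


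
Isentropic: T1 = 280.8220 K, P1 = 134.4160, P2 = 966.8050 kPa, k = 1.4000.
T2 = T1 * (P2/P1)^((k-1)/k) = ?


(k-1)/k = 0.2857
(P2/P1)^exp = 1.7572
T2 = 280.8220 * 1.7572 = 493.4649 K

493.4649 K


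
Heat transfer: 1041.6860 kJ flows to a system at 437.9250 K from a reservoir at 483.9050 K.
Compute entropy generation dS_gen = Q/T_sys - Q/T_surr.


dS_sys = 1041.6860/437.9250 = 2.3787 kJ/K
dS_surr = -1041.6860/483.9050 = -2.1527 kJ/K
dS_gen = 2.3787 - 2.1527 = 0.2260 kJ/K (irreversible)

dS_gen = 0.2260 kJ/K, irreversible


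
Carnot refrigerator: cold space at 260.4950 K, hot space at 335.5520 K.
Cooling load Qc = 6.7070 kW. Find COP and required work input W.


COP = 260.4950 / 75.0570 = 3.4706
W = 6.7070 / 3.4706 = 1.9325 kW

COP = 3.4706, W = 1.9325 kW


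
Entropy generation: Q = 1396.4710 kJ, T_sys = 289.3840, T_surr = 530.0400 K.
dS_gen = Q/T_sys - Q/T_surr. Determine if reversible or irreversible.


dS_sys = 1396.4710/289.3840 = 4.8257 kJ/K
dS_surr = -1396.4710/530.0400 = -2.6347 kJ/K
dS_gen = 4.8257 - 2.6347 = 2.1910 kJ/K (irreversible)

dS_gen = 2.1910 kJ/K, irreversible


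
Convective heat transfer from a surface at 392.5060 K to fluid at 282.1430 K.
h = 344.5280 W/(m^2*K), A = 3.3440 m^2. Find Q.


dT = 110.3630 K
Q = 344.5280 * 3.3440 * 110.3630 = 127149.3924 W

127149.3924 W


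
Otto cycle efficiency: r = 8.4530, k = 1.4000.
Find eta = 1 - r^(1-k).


r^(k-1) = 2.3486
eta = 1 - 1/2.3486 = 0.5742 = 57.4210%

57.4210%


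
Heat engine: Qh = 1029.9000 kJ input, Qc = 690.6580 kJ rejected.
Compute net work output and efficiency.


W = 1029.9000 - 690.6580 = 339.2420 kJ
eta = 339.2420 / 1029.9000 = 0.3294 = 32.9393%

W = 339.2420 kJ, eta = 32.9393%


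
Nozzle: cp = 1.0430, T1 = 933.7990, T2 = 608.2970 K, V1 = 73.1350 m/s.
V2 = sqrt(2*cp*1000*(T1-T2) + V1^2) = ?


dT = 325.5020 K
2*cp*1000*dT = 678997.1720
V1^2 = 5348.7282
V2 = sqrt(684345.9002) = 827.2520 m/s

827.2520 m/s


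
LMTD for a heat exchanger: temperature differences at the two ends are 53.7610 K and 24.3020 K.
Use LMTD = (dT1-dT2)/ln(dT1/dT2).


dT1/dT2 = 2.2122
ln(dT1/dT2) = 0.7940
LMTD = 29.4590 / 0.7940 = 37.1025 K

37.1025 K


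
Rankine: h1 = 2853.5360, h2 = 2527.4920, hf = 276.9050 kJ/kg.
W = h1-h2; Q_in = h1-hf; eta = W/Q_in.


W = 326.0440 kJ/kg
Q_in = 2576.6310 kJ/kg
eta = 0.1265 = 12.6539%

eta = 12.6539%


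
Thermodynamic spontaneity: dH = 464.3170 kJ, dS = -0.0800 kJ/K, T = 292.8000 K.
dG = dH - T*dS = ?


T*dS = 292.8000 * -0.0800 = -23.4240 kJ
dG = 464.3170 + 23.4240 = 487.7410 kJ (non-spontaneous)

dG = 487.7410 kJ, non-spontaneous


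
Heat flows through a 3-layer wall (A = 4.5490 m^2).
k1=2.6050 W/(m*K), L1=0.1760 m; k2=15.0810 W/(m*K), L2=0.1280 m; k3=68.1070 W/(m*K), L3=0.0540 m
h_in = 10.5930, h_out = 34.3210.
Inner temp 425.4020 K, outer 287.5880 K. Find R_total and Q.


R_conv_in = 1/(10.5930*4.5490) = 0.0208
R_1 = 0.1760/(2.6050*4.5490) = 0.0149
R_2 = 0.1280/(15.0810*4.5490) = 0.0019
R_3 = 0.0540/(68.1070*4.5490) = 0.0002
R_conv_out = 1/(34.3210*4.5490) = 0.0064
R_total = 0.0440 K/W
Q = 137.8140 / 0.0440 = 3128.6132 W

R_total = 0.0440 K/W, Q = 3128.6132 W


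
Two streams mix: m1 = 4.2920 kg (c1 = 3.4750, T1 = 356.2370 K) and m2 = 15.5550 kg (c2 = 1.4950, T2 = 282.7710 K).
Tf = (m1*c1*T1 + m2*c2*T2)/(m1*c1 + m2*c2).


num = 11888.9298
den = 38.1694
Tf = 311.4778 K

311.4778 K


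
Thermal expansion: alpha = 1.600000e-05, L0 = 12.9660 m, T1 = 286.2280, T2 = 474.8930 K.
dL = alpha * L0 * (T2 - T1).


dT = 188.6650 K
dL = 1.600000e-05 * 12.9660 * 188.6650 = 0.039140 m
L_final = 13.005140 m

dL = 0.039140 m


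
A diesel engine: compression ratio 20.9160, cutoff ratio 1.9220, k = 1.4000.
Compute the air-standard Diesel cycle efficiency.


r^(k-1) = 3.3744
rc^k = 2.4961
eta = 0.6565 = 65.6523%

65.6523%


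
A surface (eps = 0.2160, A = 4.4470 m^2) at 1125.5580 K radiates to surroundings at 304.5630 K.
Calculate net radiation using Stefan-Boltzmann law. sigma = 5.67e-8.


T^4 = 1.6050e+12
Tsurr^4 = 8.6042e+09
Q = 0.2160 * 5.67e-8 * 4.4470 * 1.5964e+12 = 86944.2743 W

86944.2743 W


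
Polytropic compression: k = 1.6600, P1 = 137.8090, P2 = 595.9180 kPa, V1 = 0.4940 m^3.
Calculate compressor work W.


(k-1)/k = 0.3976
(P2/P1)^exp = 1.7899
W = 2.5152 * 137.8090 * 0.4940 * (1.7899 - 1) = 135.2529 kJ

135.2529 kJ


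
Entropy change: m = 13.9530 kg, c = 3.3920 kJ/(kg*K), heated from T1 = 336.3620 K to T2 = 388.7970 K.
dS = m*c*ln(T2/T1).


T2/T1 = 1.1559
ln(T2/T1) = 0.1449
dS = 13.9530 * 3.3920 * 0.1449 = 6.8565 kJ/K

6.8565 kJ/K


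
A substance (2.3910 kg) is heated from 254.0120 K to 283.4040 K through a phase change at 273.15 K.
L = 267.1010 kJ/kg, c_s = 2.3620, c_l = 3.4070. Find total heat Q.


Q1 (sensible, solid) = 2.3910 * 2.3620 * 19.1380 = 108.0827 kJ
Q2 (latent) = 2.3910 * 267.1010 = 638.6385 kJ
Q3 (sensible, liquid) = 2.3910 * 3.4070 * 10.2540 = 83.5305 kJ
Q_total = 830.2516 kJ

830.2516 kJ


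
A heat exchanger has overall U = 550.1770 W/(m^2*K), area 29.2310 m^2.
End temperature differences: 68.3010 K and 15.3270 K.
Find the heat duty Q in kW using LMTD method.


LMTD = 35.4505 K
Q = 550.1770 * 29.2310 * 35.4505 = 570123.0829 W = 570.1231 kW

570.1231 kW


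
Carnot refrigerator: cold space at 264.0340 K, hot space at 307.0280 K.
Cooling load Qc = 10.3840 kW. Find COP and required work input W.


COP = 264.0340 / 42.9940 = 6.1412
W = 10.3840 / 6.1412 = 1.6909 kW

COP = 6.1412, W = 1.6909 kW


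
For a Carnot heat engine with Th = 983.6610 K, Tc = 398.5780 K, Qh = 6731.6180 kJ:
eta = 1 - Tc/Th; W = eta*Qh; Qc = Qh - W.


eta = 1 - 398.5780/983.6610 = 0.5948
W = 0.5948 * 6731.6180 = 4003.9762 kJ
Qc = 6731.6180 - 4003.9762 = 2727.6418 kJ

eta = 59.4801%, W = 4003.9762 kJ, Qc = 2727.6418 kJ


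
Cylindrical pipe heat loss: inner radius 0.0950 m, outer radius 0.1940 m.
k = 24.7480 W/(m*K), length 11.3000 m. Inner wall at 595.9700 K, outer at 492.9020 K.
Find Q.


dT = 103.0680 K
ln(ro/ri) = 0.7140
Q = 2*pi*24.7480*11.3000*103.0680 / 0.7140 = 253650.3410 W

253650.3410 W


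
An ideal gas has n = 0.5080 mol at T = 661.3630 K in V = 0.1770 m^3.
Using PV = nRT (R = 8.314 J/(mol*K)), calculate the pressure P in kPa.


P = nRT/V = 0.5080 * 8.314 * 661.3630 / 0.1770
= 2793.2746 / 0.1770 = 15781.2122 Pa = 15.7812 kPa

15.7812 kPa


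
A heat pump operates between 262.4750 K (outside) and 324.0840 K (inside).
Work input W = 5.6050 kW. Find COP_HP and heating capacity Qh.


COP = 324.0840 / 61.6090 = 5.2603
Qh = 5.2603 * 5.6050 = 29.4842 kW

COP = 5.2603, Qh = 29.4842 kW


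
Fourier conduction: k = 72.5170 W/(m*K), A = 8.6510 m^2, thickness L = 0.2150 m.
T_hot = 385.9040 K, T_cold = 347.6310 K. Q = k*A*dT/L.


dT = 38.2730 K
Q = 72.5170 * 8.6510 * 38.2730 / 0.2150 = 111676.0866 W

111676.0866 W


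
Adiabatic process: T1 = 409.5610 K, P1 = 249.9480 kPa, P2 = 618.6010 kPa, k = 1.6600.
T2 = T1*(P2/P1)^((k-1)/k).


(k-1)/k = 0.3976
(P2/P1)^exp = 1.4338
T2 = 409.5610 * 1.4338 = 587.2116 K

587.2116 K


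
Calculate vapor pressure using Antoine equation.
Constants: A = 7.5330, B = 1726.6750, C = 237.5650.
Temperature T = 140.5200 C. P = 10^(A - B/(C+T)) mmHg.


C+T = 378.0850
B/(C+T) = 4.5669
log10(P) = 7.5330 - 4.5669 = 2.9661
P = 10^2.9661 = 924.9189 mmHg

924.9189 mmHg


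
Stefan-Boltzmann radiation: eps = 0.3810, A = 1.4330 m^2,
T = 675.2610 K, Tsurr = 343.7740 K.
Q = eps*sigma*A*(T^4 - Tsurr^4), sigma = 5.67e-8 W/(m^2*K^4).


T^4 = 2.0792e+11
Tsurr^4 = 1.3967e+10
Q = 0.3810 * 5.67e-8 * 1.4330 * 1.9395e+11 = 6004.0076 W

6004.0076 W


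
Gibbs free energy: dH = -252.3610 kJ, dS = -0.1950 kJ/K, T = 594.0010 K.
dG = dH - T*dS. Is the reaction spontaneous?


T*dS = 594.0010 * -0.1950 = -115.8302 kJ
dG = -252.3610 + 115.8302 = -136.5308 kJ (spontaneous)

dG = -136.5308 kJ, spontaneous


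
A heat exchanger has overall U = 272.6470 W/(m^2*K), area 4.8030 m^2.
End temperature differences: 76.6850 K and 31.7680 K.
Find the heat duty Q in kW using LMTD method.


LMTD = 50.9698 K
Q = 272.6470 * 4.8030 * 50.9698 = 66746.2059 W = 66.7462 kW

66.7462 kW


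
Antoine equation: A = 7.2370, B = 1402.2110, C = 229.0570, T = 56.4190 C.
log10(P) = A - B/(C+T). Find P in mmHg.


C+T = 285.4760
B/(C+T) = 4.9118
log10(P) = 7.2370 - 4.9118 = 2.3252
P = 10^2.3252 = 211.4292 mmHg

211.4292 mmHg


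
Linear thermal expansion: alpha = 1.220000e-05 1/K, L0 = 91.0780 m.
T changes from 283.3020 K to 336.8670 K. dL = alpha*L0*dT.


dT = 53.5650 K
dL = 1.220000e-05 * 91.0780 * 53.5650 = 0.059519 m
L_final = 91.137519 m

dL = 0.059519 m


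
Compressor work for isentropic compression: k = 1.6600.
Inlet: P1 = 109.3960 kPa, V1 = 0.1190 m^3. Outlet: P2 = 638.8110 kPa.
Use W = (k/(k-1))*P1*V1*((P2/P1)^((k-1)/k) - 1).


(k-1)/k = 0.3976
(P2/P1)^exp = 2.0170
W = 2.5152 * 109.3960 * 0.1190 * (2.0170 - 1) = 33.2985 kJ

33.2985 kJ


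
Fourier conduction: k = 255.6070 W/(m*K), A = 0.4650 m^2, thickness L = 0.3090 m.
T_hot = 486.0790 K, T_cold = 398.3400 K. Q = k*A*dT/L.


dT = 87.7390 K
Q = 255.6070 * 0.4650 * 87.7390 / 0.3090 = 33748.9213 W

33748.9213 W


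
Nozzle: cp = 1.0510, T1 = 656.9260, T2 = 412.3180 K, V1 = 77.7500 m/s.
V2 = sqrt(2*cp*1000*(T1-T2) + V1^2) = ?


dT = 244.6080 K
2*cp*1000*dT = 514166.0160
V1^2 = 6045.0625
V2 = sqrt(520211.0785) = 721.2566 m/s

721.2566 m/s


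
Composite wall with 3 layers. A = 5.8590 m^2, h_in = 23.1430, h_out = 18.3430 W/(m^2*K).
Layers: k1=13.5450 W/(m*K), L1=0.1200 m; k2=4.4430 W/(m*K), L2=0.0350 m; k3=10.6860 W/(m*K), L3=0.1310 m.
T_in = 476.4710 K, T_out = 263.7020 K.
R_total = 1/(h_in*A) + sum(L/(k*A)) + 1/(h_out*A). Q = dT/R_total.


R_conv_in = 1/(23.1430*5.8590) = 0.0074
R_1 = 0.1200/(13.5450*5.8590) = 0.0015
R_2 = 0.0350/(4.4430*5.8590) = 0.0013
R_3 = 0.1310/(10.6860*5.8590) = 0.0021
R_conv_out = 1/(18.3430*5.8590) = 0.0093
R_total = 0.0216 K/W
Q = 212.7690 / 0.0216 = 9837.3679 W

R_total = 0.0216 K/W, Q = 9837.3679 W


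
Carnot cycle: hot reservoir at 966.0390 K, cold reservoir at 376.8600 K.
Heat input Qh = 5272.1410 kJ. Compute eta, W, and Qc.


eta = 1 - 376.8600/966.0390 = 0.6099
W = 0.6099 * 5272.1410 = 3215.4341 kJ
Qc = 5272.1410 - 3215.4341 = 2056.7069 kJ

eta = 60.9892%, W = 3215.4341 kJ, Qc = 2056.7069 kJ


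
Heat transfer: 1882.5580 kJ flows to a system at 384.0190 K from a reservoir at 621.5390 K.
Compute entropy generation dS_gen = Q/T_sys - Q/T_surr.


dS_sys = 1882.5580/384.0190 = 4.9023 kJ/K
dS_surr = -1882.5580/621.5390 = -3.0289 kJ/K
dS_gen = 4.9023 - 3.0289 = 1.8734 kJ/K (irreversible)

dS_gen = 1.8734 kJ/K, irreversible


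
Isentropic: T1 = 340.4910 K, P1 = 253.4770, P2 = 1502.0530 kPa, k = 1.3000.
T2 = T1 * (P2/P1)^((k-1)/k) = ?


(k-1)/k = 0.2308
(P2/P1)^exp = 1.5077
T2 = 340.4910 * 1.5077 = 513.3716 K

513.3716 K


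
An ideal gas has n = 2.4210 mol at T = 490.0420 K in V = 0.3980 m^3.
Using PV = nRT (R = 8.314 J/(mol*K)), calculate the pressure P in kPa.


P = nRT/V = 2.4210 * 8.314 * 490.0420 / 0.3980
= 9863.6604 / 0.3980 = 24783.0664 Pa = 24.7831 kPa

24.7831 kPa


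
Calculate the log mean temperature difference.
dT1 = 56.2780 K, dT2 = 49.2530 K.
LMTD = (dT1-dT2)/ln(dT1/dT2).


dT1/dT2 = 1.1426
ln(dT1/dT2) = 0.1333
LMTD = 7.0250 / 0.1333 = 52.6875 K

52.6875 K


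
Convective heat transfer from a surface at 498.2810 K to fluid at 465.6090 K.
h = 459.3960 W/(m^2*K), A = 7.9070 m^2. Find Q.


dT = 32.6720 K
Q = 459.3960 * 7.9070 * 32.6720 = 118679.2160 W

118679.2160 W


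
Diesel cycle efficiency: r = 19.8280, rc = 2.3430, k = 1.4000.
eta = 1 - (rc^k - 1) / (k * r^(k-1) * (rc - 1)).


r^(k-1) = 3.3030
rc^k = 3.2937
eta = 0.6307 = 63.0668%

63.0668%


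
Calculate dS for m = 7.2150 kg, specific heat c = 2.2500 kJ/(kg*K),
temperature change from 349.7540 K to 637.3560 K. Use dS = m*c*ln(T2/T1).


T2/T1 = 1.8223
ln(T2/T1) = 0.6001
dS = 7.2150 * 2.2500 * 0.6001 = 9.7418 kJ/K

9.7418 kJ/K


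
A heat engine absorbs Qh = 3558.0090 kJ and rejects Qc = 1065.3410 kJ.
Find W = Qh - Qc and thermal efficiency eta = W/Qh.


W = 3558.0090 - 1065.3410 = 2492.6680 kJ
eta = 2492.6680 / 3558.0090 = 0.7006 = 70.0579%

W = 2492.6680 kJ, eta = 70.0579%


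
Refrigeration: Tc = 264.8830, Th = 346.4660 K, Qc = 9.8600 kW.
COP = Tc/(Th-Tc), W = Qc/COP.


COP = 264.8830 / 81.5830 = 3.2468
W = 9.8600 / 3.2468 = 3.0368 kW

COP = 3.2468, W = 3.0368 kW


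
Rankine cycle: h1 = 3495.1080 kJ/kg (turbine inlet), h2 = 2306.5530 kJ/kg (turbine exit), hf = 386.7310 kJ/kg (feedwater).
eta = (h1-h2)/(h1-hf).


W = 1188.5550 kJ/kg
Q_in = 3108.3770 kJ/kg
eta = 0.3824 = 38.2372%

eta = 38.2372%


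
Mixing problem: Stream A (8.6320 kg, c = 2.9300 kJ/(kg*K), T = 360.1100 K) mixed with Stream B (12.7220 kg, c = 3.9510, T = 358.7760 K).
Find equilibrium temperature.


num = 27141.5557
den = 75.5564
Tf = 359.2225 K

359.2225 K


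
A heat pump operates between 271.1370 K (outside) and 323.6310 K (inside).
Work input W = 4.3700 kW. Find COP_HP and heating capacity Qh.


COP = 323.6310 / 52.4940 = 6.1651
Qh = 6.1651 * 4.3700 = 26.9415 kW

COP = 6.1651, Qh = 26.9415 kW


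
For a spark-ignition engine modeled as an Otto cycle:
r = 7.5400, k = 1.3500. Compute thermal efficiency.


r^(k-1) = 2.0281
eta = 1 - 1/2.0281 = 0.5069 = 50.6917%

50.6917%


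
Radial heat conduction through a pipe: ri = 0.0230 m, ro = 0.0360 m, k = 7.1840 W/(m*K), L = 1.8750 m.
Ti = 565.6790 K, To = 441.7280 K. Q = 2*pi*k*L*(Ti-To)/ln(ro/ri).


dT = 123.9510 K
ln(ro/ri) = 0.4480
Q = 2*pi*7.1840*1.8750*123.9510 / 0.4480 = 23415.0732 W

23415.0732 W


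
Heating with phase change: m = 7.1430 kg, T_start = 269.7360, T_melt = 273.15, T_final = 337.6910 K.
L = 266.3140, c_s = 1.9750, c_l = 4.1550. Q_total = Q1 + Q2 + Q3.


Q1 (sensible, solid) = 7.1430 * 1.9750 * 3.4140 = 48.1627 kJ
Q2 (latent) = 7.1430 * 266.3140 = 1902.2809 kJ
Q3 (sensible, liquid) = 7.1430 * 4.1550 * 64.5410 = 1915.5230 kJ
Q_total = 3865.9666 kJ

3865.9666 kJ


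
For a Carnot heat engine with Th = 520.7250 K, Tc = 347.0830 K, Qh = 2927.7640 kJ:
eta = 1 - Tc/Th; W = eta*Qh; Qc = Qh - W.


eta = 1 - 347.0830/520.7250 = 0.3335
W = 0.3335 * 2927.7640 = 976.2980 kJ
Qc = 2927.7640 - 976.2980 = 1951.4660 kJ

eta = 33.3462%, W = 976.2980 kJ, Qc = 1951.4660 kJ


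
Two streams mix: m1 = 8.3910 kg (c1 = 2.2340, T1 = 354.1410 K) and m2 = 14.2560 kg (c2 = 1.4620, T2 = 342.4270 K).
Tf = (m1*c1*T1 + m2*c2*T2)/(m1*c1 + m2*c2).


num = 13775.5047
den = 39.5878
Tf = 347.9738 K

347.9738 K


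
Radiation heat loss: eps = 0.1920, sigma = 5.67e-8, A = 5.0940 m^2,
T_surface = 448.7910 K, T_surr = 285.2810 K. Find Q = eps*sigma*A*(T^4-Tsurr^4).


T^4 = 4.0567e+10
Tsurr^4 = 6.6236e+09
Q = 0.1920 * 5.67e-8 * 5.0940 * 3.3944e+10 = 1882.3634 W

1882.3634 W


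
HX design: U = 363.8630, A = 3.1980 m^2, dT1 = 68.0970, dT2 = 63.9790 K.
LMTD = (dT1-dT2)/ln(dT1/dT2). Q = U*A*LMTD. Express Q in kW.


LMTD = 66.0166 K
Q = 363.8630 * 3.1980 * 66.0166 = 76819.1465 W = 76.8191 kW

76.8191 kW


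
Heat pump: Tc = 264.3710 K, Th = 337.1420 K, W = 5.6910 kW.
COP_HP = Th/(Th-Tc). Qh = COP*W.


COP = 337.1420 / 72.7710 = 4.6329
Qh = 4.6329 * 5.6910 = 26.3659 kW

COP = 4.6329, Qh = 26.3659 kW


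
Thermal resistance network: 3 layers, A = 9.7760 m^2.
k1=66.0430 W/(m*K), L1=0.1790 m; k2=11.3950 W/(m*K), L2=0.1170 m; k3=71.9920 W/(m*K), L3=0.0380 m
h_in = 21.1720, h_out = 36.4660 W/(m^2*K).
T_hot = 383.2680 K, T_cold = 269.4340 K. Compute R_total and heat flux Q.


R_conv_in = 1/(21.1720*9.7760) = 0.0048
R_1 = 0.1790/(66.0430*9.7760) = 0.0003
R_2 = 0.1170/(11.3950*9.7760) = 0.0011
R_3 = 0.0380/(71.9920*9.7760) = 5.3993e-05
R_conv_out = 1/(36.4660*9.7760) = 0.0028
R_total = 0.0090 K/W
Q = 113.8340 / 0.0090 = 12622.8498 W

R_total = 0.0090 K/W, Q = 12622.8498 W


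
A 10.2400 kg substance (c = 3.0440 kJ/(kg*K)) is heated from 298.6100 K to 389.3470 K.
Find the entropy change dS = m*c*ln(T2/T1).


T2/T1 = 1.3039
ln(T2/T1) = 0.2653
dS = 10.2400 * 3.0440 * 0.2653 = 8.2706 kJ/K

8.2706 kJ/K


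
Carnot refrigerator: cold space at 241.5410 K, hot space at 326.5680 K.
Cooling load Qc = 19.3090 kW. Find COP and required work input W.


COP = 241.5410 / 85.0270 = 2.8408
W = 19.3090 / 2.8408 = 6.7971 kW

COP = 2.8408, W = 6.7971 kW


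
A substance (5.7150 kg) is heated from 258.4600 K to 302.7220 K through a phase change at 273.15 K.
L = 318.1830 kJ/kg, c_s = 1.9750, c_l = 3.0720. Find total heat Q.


Q1 (sensible, solid) = 5.7150 * 1.9750 * 14.6900 = 165.8079 kJ
Q2 (latent) = 5.7150 * 318.1830 = 1818.4158 kJ
Q3 (sensible, liquid) = 5.7150 * 3.0720 * 29.5720 = 519.1802 kJ
Q_total = 2503.4039 kJ

2503.4039 kJ


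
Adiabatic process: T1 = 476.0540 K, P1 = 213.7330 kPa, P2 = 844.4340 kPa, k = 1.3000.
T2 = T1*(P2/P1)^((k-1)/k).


(k-1)/k = 0.2308
(P2/P1)^exp = 1.3731
T2 = 476.0540 * 1.3731 = 653.6644 K

653.6644 K


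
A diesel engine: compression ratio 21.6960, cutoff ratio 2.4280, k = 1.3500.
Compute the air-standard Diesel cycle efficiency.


r^(k-1) = 2.9358
rc^k = 3.3120
eta = 0.5915 = 59.1505%

59.1505%


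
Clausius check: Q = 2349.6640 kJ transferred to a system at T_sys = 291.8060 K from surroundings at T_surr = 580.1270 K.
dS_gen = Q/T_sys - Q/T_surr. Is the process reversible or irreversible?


dS_sys = 2349.6640/291.8060 = 8.0521 kJ/K
dS_surr = -2349.6640/580.1270 = -4.0503 kJ/K
dS_gen = 8.0521 - 4.0503 = 4.0019 kJ/K (irreversible)

dS_gen = 4.0019 kJ/K, irreversible


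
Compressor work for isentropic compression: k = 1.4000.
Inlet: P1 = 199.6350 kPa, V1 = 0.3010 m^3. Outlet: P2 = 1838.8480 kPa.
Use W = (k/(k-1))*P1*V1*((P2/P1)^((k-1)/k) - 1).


(k-1)/k = 0.2857
(P2/P1)^exp = 1.8859
W = 3.5000 * 199.6350 * 0.3010 * (1.8859 - 1) = 186.3169 kJ

186.3169 kJ


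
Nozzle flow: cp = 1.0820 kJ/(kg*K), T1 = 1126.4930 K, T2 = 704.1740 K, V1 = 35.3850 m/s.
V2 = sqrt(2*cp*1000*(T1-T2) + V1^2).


dT = 422.3190 K
2*cp*1000*dT = 913898.3160
V1^2 = 1252.0982
V2 = sqrt(915150.4142) = 956.6349 m/s

956.6349 m/s


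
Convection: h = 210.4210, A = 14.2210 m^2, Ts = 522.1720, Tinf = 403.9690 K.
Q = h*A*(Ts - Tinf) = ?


dT = 118.2030 K
Q = 210.4210 * 14.2210 * 118.2030 = 353710.3074 W

353710.3074 W


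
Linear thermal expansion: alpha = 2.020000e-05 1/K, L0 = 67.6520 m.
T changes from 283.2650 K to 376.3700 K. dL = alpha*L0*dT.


dT = 93.1050 K
dL = 2.020000e-05 * 67.6520 * 93.1050 = 0.127235 m
L_final = 67.779235 m

dL = 0.127235 m


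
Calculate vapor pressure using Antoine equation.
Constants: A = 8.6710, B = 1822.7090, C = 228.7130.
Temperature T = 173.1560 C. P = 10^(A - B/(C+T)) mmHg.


C+T = 401.8690
B/(C+T) = 4.5356
log10(P) = 8.6710 - 4.5356 = 4.1354
P = 10^4.1354 = 13659.0344 mmHg

13659.0344 mmHg


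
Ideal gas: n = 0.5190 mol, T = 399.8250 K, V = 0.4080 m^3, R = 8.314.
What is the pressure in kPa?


P = nRT/V = 0.5190 * 8.314 * 399.8250 / 0.4080
= 1725.2313 / 0.4080 = 4228.5080 Pa = 4.2285 kPa

4.2285 kPa


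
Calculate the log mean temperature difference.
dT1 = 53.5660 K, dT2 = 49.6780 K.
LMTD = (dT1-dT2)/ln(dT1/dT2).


dT1/dT2 = 1.0783
ln(dT1/dT2) = 0.0754
LMTD = 3.8880 / 0.0754 = 51.5976 K

51.5976 K


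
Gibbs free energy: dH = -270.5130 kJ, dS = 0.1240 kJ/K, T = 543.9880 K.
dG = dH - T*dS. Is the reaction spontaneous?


T*dS = 543.9880 * 0.1240 = 67.4545 kJ
dG = -270.5130 - 67.4545 = -337.9675 kJ (spontaneous)

dG = -337.9675 kJ, spontaneous


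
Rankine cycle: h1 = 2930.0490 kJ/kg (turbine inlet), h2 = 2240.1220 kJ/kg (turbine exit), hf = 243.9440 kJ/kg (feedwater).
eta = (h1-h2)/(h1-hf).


W = 689.9270 kJ/kg
Q_in = 2686.1050 kJ/kg
eta = 0.2569 = 25.6850%

eta = 25.6850%


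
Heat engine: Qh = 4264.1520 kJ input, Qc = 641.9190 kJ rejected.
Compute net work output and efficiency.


W = 4264.1520 - 641.9190 = 3622.2330 kJ
eta = 3622.2330 / 4264.1520 = 0.8495 = 84.9462%

W = 3622.2330 kJ, eta = 84.9462%


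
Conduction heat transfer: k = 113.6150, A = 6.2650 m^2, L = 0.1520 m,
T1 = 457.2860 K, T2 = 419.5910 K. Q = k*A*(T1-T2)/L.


dT = 37.6950 K
Q = 113.6150 * 6.2650 * 37.6950 / 0.1520 = 176521.2149 W

176521.2149 W


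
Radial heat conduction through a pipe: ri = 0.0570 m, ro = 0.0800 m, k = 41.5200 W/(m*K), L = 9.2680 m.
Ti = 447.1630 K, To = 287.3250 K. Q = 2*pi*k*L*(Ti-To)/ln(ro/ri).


dT = 159.8380 K
ln(ro/ri) = 0.3390
Q = 2*pi*41.5200*9.2680*159.8380 / 0.3390 = 1140079.4975 W

1140079.4975 W


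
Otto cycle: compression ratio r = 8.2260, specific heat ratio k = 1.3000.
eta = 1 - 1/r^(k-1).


r^(k-1) = 1.8817
eta = 1 - 1/1.8817 = 0.4686 = 46.8573%

46.8573%


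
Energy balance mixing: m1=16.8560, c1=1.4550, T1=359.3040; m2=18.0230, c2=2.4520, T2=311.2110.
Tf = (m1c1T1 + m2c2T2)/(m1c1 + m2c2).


num = 22565.2628
den = 68.7179
Tf = 328.3754 K

328.3754 K


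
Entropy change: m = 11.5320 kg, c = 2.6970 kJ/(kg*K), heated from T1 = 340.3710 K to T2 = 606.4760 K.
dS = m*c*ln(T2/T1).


T2/T1 = 1.7818
ln(T2/T1) = 0.5776
dS = 11.5320 * 2.6970 * 0.5776 = 17.9653 kJ/K

17.9653 kJ/K


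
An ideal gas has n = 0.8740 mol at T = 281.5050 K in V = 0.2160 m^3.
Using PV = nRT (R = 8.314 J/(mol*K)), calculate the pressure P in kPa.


P = nRT/V = 0.8740 * 8.314 * 281.5050 / 0.2160
= 2045.5381 / 0.2160 = 9470.0836 Pa = 9.4701 kPa

9.4701 kPa


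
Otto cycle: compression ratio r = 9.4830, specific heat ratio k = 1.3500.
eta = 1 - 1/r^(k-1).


r^(k-1) = 2.1975
eta = 1 - 1/2.1975 = 0.5449 = 54.4940%

54.4940%


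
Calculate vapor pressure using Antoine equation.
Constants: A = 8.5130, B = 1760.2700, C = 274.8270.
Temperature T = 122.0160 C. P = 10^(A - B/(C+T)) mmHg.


C+T = 396.8430
B/(C+T) = 4.4357
log10(P) = 8.5130 - 4.4357 = 4.0773
P = 10^4.0773 = 11948.5820 mmHg

11948.5820 mmHg


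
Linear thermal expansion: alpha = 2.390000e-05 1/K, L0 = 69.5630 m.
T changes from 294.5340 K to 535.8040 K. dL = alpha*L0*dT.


dT = 241.2700 K
dL = 2.390000e-05 * 69.5630 * 241.2700 = 0.401125 m
L_final = 69.964125 m

dL = 0.401125 m


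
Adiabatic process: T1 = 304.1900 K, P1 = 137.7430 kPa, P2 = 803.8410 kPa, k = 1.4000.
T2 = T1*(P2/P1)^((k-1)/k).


(k-1)/k = 0.2857
(P2/P1)^exp = 1.6553
T2 = 304.1900 * 1.6553 = 503.5363 K

503.5363 K


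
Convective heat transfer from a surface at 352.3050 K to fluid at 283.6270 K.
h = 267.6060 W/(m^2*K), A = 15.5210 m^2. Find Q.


dT = 68.6780 K
Q = 267.6060 * 15.5210 * 68.6780 = 285254.9470 W

285254.9470 W


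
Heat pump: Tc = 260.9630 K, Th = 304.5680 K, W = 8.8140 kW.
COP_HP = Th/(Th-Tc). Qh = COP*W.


COP = 304.5680 / 43.6050 = 6.9847
Qh = 6.9847 * 8.8140 = 61.5632 kW

COP = 6.9847, Qh = 61.5632 kW


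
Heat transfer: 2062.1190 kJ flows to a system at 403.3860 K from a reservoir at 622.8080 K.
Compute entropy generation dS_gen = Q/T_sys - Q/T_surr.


dS_sys = 2062.1190/403.3860 = 5.1120 kJ/K
dS_surr = -2062.1190/622.8080 = -3.3110 kJ/K
dS_gen = 5.1120 - 3.3110 = 1.8010 kJ/K (irreversible)

dS_gen = 1.8010 kJ/K, irreversible


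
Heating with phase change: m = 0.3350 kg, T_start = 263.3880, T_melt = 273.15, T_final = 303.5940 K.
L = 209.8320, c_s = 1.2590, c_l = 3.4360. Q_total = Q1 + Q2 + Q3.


Q1 (sensible, solid) = 0.3350 * 1.2590 * 9.7620 = 4.1173 kJ
Q2 (latent) = 0.3350 * 209.8320 = 70.2937 kJ
Q3 (sensible, liquid) = 0.3350 * 3.4360 * 30.4440 = 35.0429 kJ
Q_total = 109.4539 kJ

109.4539 kJ
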